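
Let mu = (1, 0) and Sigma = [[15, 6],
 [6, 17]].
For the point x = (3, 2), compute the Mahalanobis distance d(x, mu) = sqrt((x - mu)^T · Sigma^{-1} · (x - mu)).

Step 1 — centre the observation: (x - mu) = (2, 2).

Step 2 — invert Sigma. det(Sigma) = 15·17 - (6)² = 219.
  Sigma^{-1} = (1/det) · [[d, -b], [-b, a]] = [[0.0776, -0.0274],
 [-0.0274, 0.0685]].

Step 3 — form the quadratic (x - mu)^T · Sigma^{-1} · (x - mu):
  Sigma^{-1} · (x - mu) = (0.1005, 0.0822).
  (x - mu)^T · [Sigma^{-1} · (x - mu)] = (2)·(0.1005) + (2)·(0.0822) = 0.3653.

Step 4 — take square root: d = √(0.3653) ≈ 0.6044.

d(x, mu) = √(0.3653) ≈ 0.6044


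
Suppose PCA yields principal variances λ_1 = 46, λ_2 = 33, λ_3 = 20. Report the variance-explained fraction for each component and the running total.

Step 1 — total variance = trace(Sigma) = Σ λ_i = 46 + 33 + 20 = 99.

Step 2 — fraction explained by component i = λ_i / Σ λ:
  PC1: 46/99 = 0.4646
  PC2: 33/99 = 0.3333
  PC3: 20/99 = 0.202

Step 3 — cumulative fraction after k components = (λ_1 + ... + λ_k) / Σ λ:
  k = 1: 46/99 = 0.4646
  k = 2: (46 + 33)/99 = 79/99 = 0.798
  k = 3: (46 + 33 + 20)/99 = 99/99 = 1

Summary (fraction, with percent):

explained: PC1 0.4646 (46.46%), PC2 0.3333 (33.33%), PC3 0.202 (20.2%);  cumulative: 0.4646, 0.798, 1


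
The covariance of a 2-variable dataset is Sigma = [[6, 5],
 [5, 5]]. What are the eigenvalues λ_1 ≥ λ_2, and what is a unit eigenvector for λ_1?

Step 1 — characteristic polynomial of 2×2 Sigma:
  det(Sigma - λI) = λ² - trace · λ + det = 0.
  trace = 6 + 5 = 11, det = 6·5 - (5)² = 5.
Step 2 — discriminant:
  Δ = trace² - 4·det = 121 - 20 = 101.
Step 3 — eigenvalues:
  λ = (trace ± √Δ)/2 = (11 ± 10.0499)/2,
  λ_1 = 10.5249,  λ_2 = 0.4751.

Step 4 — unit eigenvector for λ_1: solve (Sigma - λ_1 I)v = 0. First row:
  (6 - 10.5249)·v_x + (5)·v_y = 0, i.e. (-4.5249)·v_x + (5)·v_y = 0,
  so v ∝ (b, λ_1 - a) = (5, 4.5249) = u.
  ||u|| = √((5)² + (4.5249)²) = √(45.4751) ≈ 6.7435,
  v_1 = u/||u|| ≈ (0.7415, 0.671) (||v_1|| = 1).

λ_1 = 10.5249,  λ_2 = 0.4751;  v_1 ≈ (0.7415, 0.671)


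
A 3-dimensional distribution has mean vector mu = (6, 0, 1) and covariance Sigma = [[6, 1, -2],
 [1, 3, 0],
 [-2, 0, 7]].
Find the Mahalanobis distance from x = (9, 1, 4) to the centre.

Step 1 — centre the observation: (x - mu) = (3, 1, 3).

Step 2 — invert Sigma (cofactor / det for 3×3, or solve directly):
  Sigma^{-1} = [[0.1963, -0.0654, 0.0561],
 [-0.0654, 0.3551, -0.0187],
 [0.0561, -0.0187, 0.1589]].

Step 3 — form the quadratic (x - mu)^T · Sigma^{-1} · (x - mu):
  Sigma^{-1} · (x - mu) = (0.6916, 0.1028, 0.6262).
  (x - mu)^T · [Sigma^{-1} · (x - mu)] = (3)·(0.6916) + (1)·(0.1028) + (3)·(0.6262) = 4.0561.

Step 4 — take square root: d = √(4.0561) ≈ 2.014.

d(x, mu) = √(4.0561) ≈ 2.014


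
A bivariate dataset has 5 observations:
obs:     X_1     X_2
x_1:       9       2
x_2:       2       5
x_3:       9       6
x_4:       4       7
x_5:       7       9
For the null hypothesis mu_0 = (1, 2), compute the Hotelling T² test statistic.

Step 1 — sample mean vector:
  mean(X_1) = (9 + 2 + 9 + 4 + 7) / 5 = 31/5 = 6.2
  mean(X_2) = (2 + 5 + 6 + 7 + 9) / 5 = 29/5 = 5.8
  x̄ = (6.2, 5.8),  deviation x̄ - mu_0 = (6.2, 5.8) - (1, 2) = (5.2, 3.8).

Step 2 — sample covariance matrix, S[i,j] = (1/(n-1)) · Σ_k (x_{k,i} - mean_i) · (x_{k,j} - mean_j), divisor n-1 = 4:
  S[X_1,X_1] = ((2.8)·(2.8) + (-4.2)·(-4.2) + (2.8)·(2.8) + (-2.2)·(-2.2) + (0.8)·(0.8)) / 4 = 38.8/4 = 9.7
  S[X_1,X_2] = ((2.8)·(-3.8) + (-4.2)·(-0.8) + (2.8)·(0.2) + (-2.2)·(1.2) + (0.8)·(3.2)) / 4 = -6.8/4 = -1.7
  S[X_2,X_2] = ((-3.8)·(-3.8) + (-0.8)·(-0.8) + (0.2)·(0.2) + (1.2)·(1.2) + (3.2)·(3.2)) / 4 = 26.8/4 = 6.7
  S = [[9.7, -1.7],
 [-1.7, 6.7]].

Step 3 — invert S. det(S) = 9.7·6.7 - (-1.7)² = 62.1.
  S^{-1} = (1/det) · [[d, -b], [-b, a]] = [[0.1079, 0.0274],
 [0.0274, 0.1562]].

Step 4 — quadratic form (x̄ - mu_0)^T · S^{-1} · (x̄ - mu_0):
  S^{-1} · (x̄ - mu_0) = (0.6651, 0.7359),
  (x̄ - mu_0)^T · [...] = (5.2)·(0.6651) + (3.8)·(0.7359) = 6.2548.

Step 5 — scale by n: T² = 5 · 6.2548 = 31.2738.

T² ≈ 31.2738


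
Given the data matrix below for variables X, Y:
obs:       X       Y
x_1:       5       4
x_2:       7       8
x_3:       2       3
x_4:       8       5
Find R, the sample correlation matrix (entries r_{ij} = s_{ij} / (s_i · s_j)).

Step 1 — column means:
  mean(X) = (5 + 7 + 2 + 8) / 4 = 22/4 = 5.5
  mean(Y) = (4 + 8 + 3 + 5) / 4 = 20/4 = 5

Step 2 — sample variances and covariances s[i,j] = (1/(n-1)) · Σ_k (x_{k,i} - mean_i) · (x_{k,j} - mean_j), with n-1 = 3:
  s[X,X] = ((-0.5)·(-0.5) + (1.5)·(1.5) + (-3.5)·(-3.5) + (2.5)·(2.5)) / 3 = 21/3 = 7
  s[X,Y] = ((-0.5)·(-1) + (1.5)·(3) + (-3.5)·(-2) + (2.5)·(0)) / 3 = 12/3 = 4
  s[Y,Y] = ((-1)·(-1) + (3)·(3) + (-2)·(-2) + (0)·(0)) / 3 = 14/3 = 4.6667
  Sample standard deviations s_i = √(s[i,i]):
  s(X) = √(7) = 2.6458
  s(Y) = √(4.6667) = 2.1602

Step 3 — r_{ij} = s_{ij} / (s_i · s_j):
  r[X,X] = 1 (diagonal).
  r[X,Y] = 4 / (2.6458 · 2.1602) = 4 / 5.7155 = 0.6999
  r[Y,Y] = 1 (diagonal).

R is symmetric with unit diagonal. Assembling:

R = [[1, 0.6999],
 [0.6999, 1]]


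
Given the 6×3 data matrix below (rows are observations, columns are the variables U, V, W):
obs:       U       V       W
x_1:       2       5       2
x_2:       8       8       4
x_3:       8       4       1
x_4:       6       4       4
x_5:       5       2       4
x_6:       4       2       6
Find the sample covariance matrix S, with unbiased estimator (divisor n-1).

Step 1 — column means:
  mean(U) = (2 + 8 + 8 + 6 + 5 + 4) / 6 = 33/6 = 5.5
  mean(V) = (5 + 8 + 4 + 4 + 2 + 2) / 6 = 25/6 = 4.1667
  mean(W) = (2 + 4 + 1 + 4 + 4 + 6) / 6 = 21/6 = 3.5

Step 2 — sample covariance S[i,j] = (1/(n-1)) · Σ_k (x_{k,i} - mean_i) · (x_{k,j} - mean_j), with n-1 = 5.
  S[U,U] = ((-3.5)·(-3.5) + (2.5)·(2.5) + (2.5)·(2.5) + (0.5)·(0.5) + (-0.5)·(-0.5) + (-1.5)·(-1.5)) / 5 = 27.5/5 = 5.5
  S[U,V] = ((-3.5)·(0.8333) + (2.5)·(3.8333) + (2.5)·(-0.1667) + (0.5)·(-0.1667) + (-0.5)·(-2.1667) + (-1.5)·(-2.1667)) / 5 = 10.5/5 = 2.1
  S[U,W] = ((-3.5)·(-1.5) + (2.5)·(0.5) + (2.5)·(-2.5) + (0.5)·(0.5) + (-0.5)·(0.5) + (-1.5)·(2.5)) / 5 = -3.5/5 = -0.7
  S[V,V] = ((0.8333)·(0.8333) + (3.8333)·(3.8333) + (-0.1667)·(-0.1667) + (-0.1667)·(-0.1667) + (-2.1667)·(-2.1667) + (-2.1667)·(-2.1667)) / 5 = 24.8333/5 = 4.9667
  S[V,W] = ((0.8333)·(-1.5) + (3.8333)·(0.5) + (-0.1667)·(-2.5) + (-0.1667)·(0.5) + (-2.1667)·(0.5) + (-2.1667)·(2.5)) / 5 = -5.5/5 = -1.1
  S[W,W] = ((-1.5)·(-1.5) + (0.5)·(0.5) + (-2.5)·(-2.5) + (0.5)·(0.5) + (0.5)·(0.5) + (2.5)·(2.5)) / 5 = 15.5/5 = 3.1

S is symmetric (S[j,i] = S[i,j]). Assembling:

S = [[5.5, 2.1, -0.7],
 [2.1, 4.9667, -1.1],
 [-0.7, -1.1, 3.1]]


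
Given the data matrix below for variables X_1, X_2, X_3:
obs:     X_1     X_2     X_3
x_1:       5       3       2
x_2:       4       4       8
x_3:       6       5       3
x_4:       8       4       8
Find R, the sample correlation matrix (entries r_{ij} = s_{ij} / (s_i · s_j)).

Step 1 — column means:
  mean(X_1) = (5 + 4 + 6 + 8) / 4 = 23/4 = 5.75
  mean(X_2) = (3 + 4 + 5 + 4) / 4 = 16/4 = 4
  mean(X_3) = (2 + 8 + 3 + 8) / 4 = 21/4 = 5.25

Step 2 — sample variances and covariances s[i,j] = (1/(n-1)) · Σ_k (x_{k,i} - mean_i) · (x_{k,j} - mean_j), with n-1 = 3:
  s[X_1,X_1] = ((-0.75)·(-0.75) + (-1.75)·(-1.75) + (0.25)·(0.25) + (2.25)·(2.25)) / 3 = 8.75/3 = 2.9167
  s[X_1,X_2] = ((-0.75)·(-1) + (-1.75)·(0) + (0.25)·(1) + (2.25)·(0)) / 3 = 1/3 = 0.3333
  s[X_1,X_3] = ((-0.75)·(-3.25) + (-1.75)·(2.75) + (0.25)·(-2.25) + (2.25)·(2.75)) / 3 = 3.25/3 = 1.0833
  s[X_2,X_2] = ((-1)·(-1) + (0)·(0) + (1)·(1) + (0)·(0)) / 3 = 2/3 = 0.6667
  s[X_2,X_3] = ((-1)·(-3.25) + (0)·(2.75) + (1)·(-2.25) + (0)·(2.75)) / 3 = 1/3 = 0.3333
  s[X_3,X_3] = ((-3.25)·(-3.25) + (2.75)·(2.75) + (-2.25)·(-2.25) + (2.75)·(2.75)) / 3 = 30.75/3 = 10.25
  Sample standard deviations s_i = √(s[i,i]):
  s(X_1) = √(2.9167) = 1.7078
  s(X_2) = √(0.6667) = 0.8165
  s(X_3) = √(10.25) = 3.2016

Step 3 — r_{ij} = s_{ij} / (s_i · s_j):
  r[X_1,X_1] = 1 (diagonal).
  r[X_1,X_2] = 0.3333 / (1.7078 · 0.8165) = 0.3333 / 1.3944 = 0.239
  r[X_1,X_3] = 1.0833 / (1.7078 · 3.2016) = 1.0833 / 5.4677 = 0.1981
  r[X_2,X_2] = 1 (diagonal).
  r[X_2,X_3] = 0.3333 / (0.8165 · 3.2016) = 0.3333 / 2.6141 = 0.1275
  r[X_3,X_3] = 1 (diagonal).

R is symmetric with unit diagonal. Assembling:

R = [[1, 0.239, 0.1981],
 [0.239, 1, 0.1275],
 [0.1981, 0.1275, 1]]


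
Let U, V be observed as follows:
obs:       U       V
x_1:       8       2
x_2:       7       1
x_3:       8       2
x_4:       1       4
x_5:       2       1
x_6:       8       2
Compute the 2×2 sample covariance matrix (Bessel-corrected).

Step 1 — column means:
  mean(U) = (8 + 7 + 8 + 1 + 2 + 8) / 6 = 34/6 = 5.6667
  mean(V) = (2 + 1 + 2 + 4 + 1 + 2) / 6 = 12/6 = 2

Step 2 — sample covariance S[i,j] = (1/(n-1)) · Σ_k (x_{k,i} - mean_i) · (x_{k,j} - mean_j), with n-1 = 5.
  S[U,U] = ((2.3333)·(2.3333) + (1.3333)·(1.3333) + (2.3333)·(2.3333) + (-4.6667)·(-4.6667) + (-3.6667)·(-3.6667) + (2.3333)·(2.3333)) / 5 = 53.3333/5 = 10.6667
  S[U,V] = ((2.3333)·(0) + (1.3333)·(-1) + (2.3333)·(0) + (-4.6667)·(2) + (-3.6667)·(-1) + (2.3333)·(0)) / 5 = -7/5 = -1.4
  S[V,V] = ((0)·(0) + (-1)·(-1) + (0)·(0) + (2)·(2) + (-1)·(-1) + (0)·(0)) / 5 = 6/5 = 1.2

S is symmetric (S[j,i] = S[i,j]). Assembling:

S = [[10.6667, -1.4],
 [-1.4, 1.2]]


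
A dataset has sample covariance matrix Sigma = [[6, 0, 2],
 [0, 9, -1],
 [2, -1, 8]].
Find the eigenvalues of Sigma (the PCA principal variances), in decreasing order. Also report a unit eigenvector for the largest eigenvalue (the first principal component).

Step 1 — characteristic polynomial p(λ) = det(λI - Sigma) = λ³ - tr·λ² + c_1·λ - det, where tr = trace, c_1 = sum of the principal 2×2 minors, det = det(Sigma):
  tr = 6 + 9 + 8 = 23,
  c_1 = (6·9 - (0)²) + (6·8 - (2)²) + (9·8 - (-1)²) = 54 + 44 + 71 = 169,
  det = 6·(9·8 - (-1)²) - (0)·((0)·8 - (-1)·(2)) + (2)·((0)·(-1) - 9·(2)) = 6·(71) - (0)·(2) + (2)·(-18) = 390.
  So p(λ) = λ³ - 23λ² + 169λ - 390.
Step 2 — look for an integer root (rational root theorem: any rational root is an integer divisor of 390). Testing λ = 10:
  p(10) = 1000 - 2300 + 1690 - 390 = 0  ✓
  Dividing out (λ - 10): p(λ) = (λ - 10)(λ² - 13λ + 39).
Step 3 — remaining eigenvalues from the quadratic λ² - 13λ + 39 = 0:
  Δ = 13² - 4·39 = 169 - 156 = 13,  λ = (13 ± √13)/2 = (13 ± 3.6056)/2 ≈ 8.3028 or 4.6972.
  Sorted: λ_1 = 10,  λ_2 = 8.3028,  λ_3 = 4.6972  (check: sum = 23 = tr ✓).

Step 4 — unit eigenvector for λ_1 = 10: v spans the null space of (Sigma - λ_1 I), whose rows are
  r_1 = (-4, 0, 2),  r_2 = (0, -1, -1),  r_3 = (2, -1, -2).
  v is orthogonal to every row, so take v ∝ r_1 × r_2 = ((0)·(-1) - (2)·(-1), (2)·(0) - (-4)·(-1), (-4)·(-1) - (0)·(0)) = (2, -4, 4).
  Rescale (divide by 2): u = (1, -2, 2).
  ||u|| = √((1)² + (-2)² + (2)²) = √(9) = 3,  v_1 = u/||u|| ≈ (0.3333, -0.6667, 0.6667) (||v_1|| = 1).

λ_1 = 10,  λ_2 = 8.3028,  λ_3 = 4.6972;  v_1 ≈ (0.3333, -0.6667, 0.6667)


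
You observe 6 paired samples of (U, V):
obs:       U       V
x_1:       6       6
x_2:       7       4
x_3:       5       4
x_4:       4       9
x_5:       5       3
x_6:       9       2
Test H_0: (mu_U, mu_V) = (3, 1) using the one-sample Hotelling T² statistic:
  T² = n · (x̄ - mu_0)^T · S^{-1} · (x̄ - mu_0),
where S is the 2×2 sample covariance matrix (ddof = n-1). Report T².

Step 1 — sample mean vector:
  mean(U) = (6 + 7 + 5 + 4 + 5 + 9) / 6 = 36/6 = 6
  mean(V) = (6 + 4 + 4 + 9 + 3 + 2) / 6 = 28/6 = 4.6667
  x̄ = (6, 4.6667),  deviation x̄ - mu_0 = (6, 4.6667) - (3, 1) = (3, 3.6667).

Step 2 — sample covariance matrix, S[i,j] = (1/(n-1)) · Σ_k (x_{k,i} - mean_i) · (x_{k,j} - mean_j), divisor n-1 = 5:
  S[U,U] = ((0)·(0) + (1)·(1) + (-1)·(-1) + (-2)·(-2) + (-1)·(-1) + (3)·(3)) / 5 = 16/5 = 3.2
  S[U,V] = ((0)·(1.3333) + (1)·(-0.6667) + (-1)·(-0.6667) + (-2)·(4.3333) + (-1)·(-1.6667) + (3)·(-2.6667)) / 5 = -15/5 = -3
  S[V,V] = ((1.3333)·(1.3333) + (-0.6667)·(-0.6667) + (-0.6667)·(-0.6667) + (4.3333)·(4.3333) + (-1.6667)·(-1.6667) + (-2.6667)·(-2.6667)) / 5 = 31.3333/5 = 6.2667
  S = [[3.2, -3],
 [-3, 6.2667]].

Step 3 — invert S. det(S) = 3.2·6.2667 - (-3)² = 11.0533.
  S^{-1} = (1/det) · [[d, -b], [-b, a]] = [[0.5669, 0.2714],
 [0.2714, 0.2895]].

Step 4 — quadratic form (x̄ - mu_0)^T · S^{-1} · (x̄ - mu_0):
  S^{-1} · (x̄ - mu_0) = (2.696, 1.8758),
  (x̄ - mu_0)^T · [...] = (3)·(2.696) + (3.6667)·(1.8758) = 14.9658.

Step 5 — scale by n: T² = 6 · 14.9658 = 89.7949.

T² ≈ 89.7949


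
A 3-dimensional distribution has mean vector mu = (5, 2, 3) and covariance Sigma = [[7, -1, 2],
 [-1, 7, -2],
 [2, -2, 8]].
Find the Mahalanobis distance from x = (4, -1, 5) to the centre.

Step 1 — centre the observation: (x - mu) = (-1, -3, 2).

Step 2 — invert Sigma (cofactor / det for 3×3, or solve directly):
  Sigma^{-1} = [[0.1548, 0.0119, -0.0357],
 [0.0119, 0.1548, 0.0357],
 [-0.0357, 0.0357, 0.1429]].

Step 3 — form the quadratic (x - mu)^T · Sigma^{-1} · (x - mu):
  Sigma^{-1} · (x - mu) = (-0.2619, -0.4048, 0.2143).
  (x - mu)^T · [Sigma^{-1} · (x - mu)] = (-1)·(-0.2619) + (-3)·(-0.4048) + (2)·(0.2143) = 1.9048.

Step 4 — take square root: d = √(1.9048) ≈ 1.3801.

d(x, mu) = √(1.9048) ≈ 1.3801


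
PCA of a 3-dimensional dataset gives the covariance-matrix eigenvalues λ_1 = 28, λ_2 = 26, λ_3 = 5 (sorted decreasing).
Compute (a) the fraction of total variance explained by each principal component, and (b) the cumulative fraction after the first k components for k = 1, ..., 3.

Step 1 — total variance = trace(Sigma) = Σ λ_i = 28 + 26 + 5 = 59.

Step 2 — fraction explained by component i = λ_i / Σ λ:
  PC1: 28/59 = 0.4746
  PC2: 26/59 = 0.4407
  PC3: 5/59 = 0.0847

Step 3 — cumulative fraction after k components = (λ_1 + ... + λ_k) / Σ λ:
  k = 1: 28/59 = 0.4746
  k = 2: (28 + 26)/59 = 54/59 = 0.9153
  k = 3: (28 + 26 + 5)/59 = 59/59 = 1

Summary (fraction, with percent):

explained: PC1 0.4746 (47.46%), PC2 0.4407 (44.07%), PC3 0.0847 (8.47%);  cumulative: 0.4746, 0.9153, 1


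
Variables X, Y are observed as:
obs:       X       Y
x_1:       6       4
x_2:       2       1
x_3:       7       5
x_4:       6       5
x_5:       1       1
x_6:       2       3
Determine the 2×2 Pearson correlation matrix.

Step 1 — column means:
  mean(X) = (6 + 2 + 7 + 6 + 1 + 2) / 6 = 24/6 = 4
  mean(Y) = (4 + 1 + 5 + 5 + 1 + 3) / 6 = 19/6 = 3.1667

Step 2 — sample variances and covariances s[i,j] = (1/(n-1)) · Σ_k (x_{k,i} - mean_i) · (x_{k,j} - mean_j), with n-1 = 5:
  s[X,X] = ((2)·(2) + (-2)·(-2) + (3)·(3) + (2)·(2) + (-3)·(-3) + (-2)·(-2)) / 5 = 34/5 = 6.8
  s[X,Y] = ((2)·(0.8333) + (-2)·(-2.1667) + (3)·(1.8333) + (2)·(1.8333) + (-3)·(-2.1667) + (-2)·(-0.1667)) / 5 = 22/5 = 4.4
  s[Y,Y] = ((0.8333)·(0.8333) + (-2.1667)·(-2.1667) + (1.8333)·(1.8333) + (1.8333)·(1.8333) + (-2.1667)·(-2.1667) + (-0.1667)·(-0.1667)) / 5 = 16.8333/5 = 3.3667
  Sample standard deviations s_i = √(s[i,i]):
  s(X) = √(6.8) = 2.6077
  s(Y) = √(3.3667) = 1.8348

Step 3 — r_{ij} = s_{ij} / (s_i · s_j):
  r[X,X] = 1 (diagonal).
  r[X,Y] = 4.4 / (2.6077 · 1.8348) = 4.4 / 4.7847 = 0.9196
  r[Y,Y] = 1 (diagonal).

R is symmetric with unit diagonal. Assembling:

R = [[1, 0.9196],
 [0.9196, 1]]


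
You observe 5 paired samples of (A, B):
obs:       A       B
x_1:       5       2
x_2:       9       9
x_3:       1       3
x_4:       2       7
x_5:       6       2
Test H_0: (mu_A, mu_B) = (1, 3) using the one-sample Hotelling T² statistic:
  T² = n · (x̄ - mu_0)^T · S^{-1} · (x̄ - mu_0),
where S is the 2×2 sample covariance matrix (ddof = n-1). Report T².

Step 1 — sample mean vector:
  mean(A) = (5 + 9 + 1 + 2 + 6) / 5 = 23/5 = 4.6
  mean(B) = (2 + 9 + 3 + 7 + 2) / 5 = 23/5 = 4.6
  x̄ = (4.6, 4.6),  deviation x̄ - mu_0 = (4.6, 4.6) - (1, 3) = (3.6, 1.6).

Step 2 — sample covariance matrix, S[i,j] = (1/(n-1)) · Σ_k (x_{k,i} - mean_i) · (x_{k,j} - mean_j), divisor n-1 = 4:
  S[A,A] = ((0.4)·(0.4) + (4.4)·(4.4) + (-3.6)·(-3.6) + (-2.6)·(-2.6) + (1.4)·(1.4)) / 4 = 41.2/4 = 10.3
  S[A,B] = ((0.4)·(-2.6) + (4.4)·(4.4) + (-3.6)·(-1.6) + (-2.6)·(2.4) + (1.4)·(-2.6)) / 4 = 14.2/4 = 3.55
  S[B,B] = ((-2.6)·(-2.6) + (4.4)·(4.4) + (-1.6)·(-1.6) + (2.4)·(2.4) + (-2.6)·(-2.6)) / 4 = 41.2/4 = 10.3
  S = [[10.3, 3.55],
 [3.55, 10.3]].

Step 3 — invert S. det(S) = 10.3·10.3 - (3.55)² = 93.4875.
  S^{-1} = (1/det) · [[d, -b], [-b, a]] = [[0.1102, -0.038],
 [-0.038, 0.1102]].

Step 4 — quadratic form (x̄ - mu_0)^T · S^{-1} · (x̄ - mu_0):
  S^{-1} · (x̄ - mu_0) = (0.3359, 0.0396),
  (x̄ - mu_0)^T · [...] = (3.6)·(0.3359) + (1.6)·(0.0396) = 1.2725.

Step 5 — scale by n: T² = 5 · 1.2725 = 6.3623.

T² ≈ 6.3623


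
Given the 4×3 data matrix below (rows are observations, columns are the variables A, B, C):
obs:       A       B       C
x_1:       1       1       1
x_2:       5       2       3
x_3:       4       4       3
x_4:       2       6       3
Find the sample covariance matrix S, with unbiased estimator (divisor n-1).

Step 1 — column means:
  mean(A) = (1 + 5 + 4 + 2) / 4 = 12/4 = 3
  mean(B) = (1 + 2 + 4 + 6) / 4 = 13/4 = 3.25
  mean(C) = (1 + 3 + 3 + 3) / 4 = 10/4 = 2.5

Step 2 — sample covariance S[i,j] = (1/(n-1)) · Σ_k (x_{k,i} - mean_i) · (x_{k,j} - mean_j), with n-1 = 3.
  S[A,A] = ((-2)·(-2) + (2)·(2) + (1)·(1) + (-1)·(-1)) / 3 = 10/3 = 3.3333
  S[A,B] = ((-2)·(-2.25) + (2)·(-1.25) + (1)·(0.75) + (-1)·(2.75)) / 3 = 0/3 = 0
  S[A,C] = ((-2)·(-1.5) + (2)·(0.5) + (1)·(0.5) + (-1)·(0.5)) / 3 = 4/3 = 1.3333
  S[B,B] = ((-2.25)·(-2.25) + (-1.25)·(-1.25) + (0.75)·(0.75) + (2.75)·(2.75)) / 3 = 14.75/3 = 4.9167
  S[B,C] = ((-2.25)·(-1.5) + (-1.25)·(0.5) + (0.75)·(0.5) + (2.75)·(0.5)) / 3 = 4.5/3 = 1.5
  S[C,C] = ((-1.5)·(-1.5) + (0.5)·(0.5) + (0.5)·(0.5) + (0.5)·(0.5)) / 3 = 3/3 = 1

S is symmetric (S[j,i] = S[i,j]). Assembling:

S = [[3.3333, 0, 1.3333],
 [0, 4.9167, 1.5],
 [1.3333, 1.5, 1]]


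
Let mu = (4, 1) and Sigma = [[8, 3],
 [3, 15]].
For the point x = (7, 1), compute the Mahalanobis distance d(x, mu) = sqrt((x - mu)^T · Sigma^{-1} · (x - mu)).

Step 1 — centre the observation: (x - mu) = (3, 0).

Step 2 — invert Sigma. det(Sigma) = 8·15 - (3)² = 111.
  Sigma^{-1} = (1/det) · [[d, -b], [-b, a]] = [[0.1351, -0.027],
 [-0.027, 0.0721]].

Step 3 — form the quadratic (x - mu)^T · Sigma^{-1} · (x - mu):
  Sigma^{-1} · (x - mu) = (0.4054, -0.0811).
  (x - mu)^T · [Sigma^{-1} · (x - mu)] = (3)·(0.4054) + (0)·(-0.0811) = 1.2162.

Step 4 — take square root: d = √(1.2162) ≈ 1.1028.

d(x, mu) = √(1.2162) ≈ 1.1028


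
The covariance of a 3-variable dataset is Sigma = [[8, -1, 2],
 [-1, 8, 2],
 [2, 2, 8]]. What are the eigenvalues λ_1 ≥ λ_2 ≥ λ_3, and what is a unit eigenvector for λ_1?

Step 1 — characteristic polynomial p(λ) = det(λI - Sigma) = λ³ - tr·λ² + c_1·λ - det, where tr = trace, c_1 = sum of the principal 2×2 minors, det = det(Sigma):
  tr = 8 + 8 + 8 = 24,
  c_1 = (8·8 - (-1)²) + (8·8 - (2)²) + (8·8 - (2)²) = 63 + 60 + 60 = 183,
  det = 8·(8·8 - (2)²) - (-1)·((-1)·8 - (2)·(2)) + (2)·((-1)·(2) - 8·(2)) = 8·(60) - (-1)·(-12) + (2)·(-18) = 432.
  So p(λ) = λ³ - 24λ² + 183λ - 432.
Step 2 — look for an integer root (rational root theorem: any rational root is an integer divisor of 432). Testing λ = 9:
  p(9) = 729 - 1944 + 1647 - 432 = 0  ✓
  Dividing out (λ - 9): p(λ) = (λ - 9)(λ² - 15λ + 48).
Step 3 — remaining eigenvalues from the quadratic λ² - 15λ + 48 = 0:
  Δ = 15² - 4·48 = 225 - 192 = 33,  λ = (15 ± √33)/2 = (15 ± 5.7446)/2 ≈ 10.3723 or 4.6277.
  Sorted: λ_1 = 10.3723,  λ_2 = 9,  λ_3 = 4.6277  (check: sum = 24 = tr ✓).

Step 4 — unit eigenvector for λ_1 ≈ 10.3723: v spans the null space of (Sigma - λ_1 I), whose rows are
  r_1 = (-2.3723, -1, 2),  r_2 = (-1, -2.3723, 2),  r_3 = (2, 2, -2.3723).
  v is orthogonal to every row, so take v ∝ r_1 × r_2 = ((-1)·(2) - (2)·(-2.3723), (2)·(-1) - (-2.3723)·(2), (-2.3723)·(-2.3723) - (-1)·(-1)) ≈ (2.7446, 2.7446, 4.6277).
  Let u = (2.7446, 2.7446, 4.6277).
  ||u|| = √((2.7446)² + (2.7446)² + (4.6277)²) = √(36.481) ≈ 6.04,  v_1 = u/||u|| ≈ (0.4544, 0.4544, 0.7662) (||v_1|| = 1).

λ_1 = 10.3723,  λ_2 = 9,  λ_3 = 4.6277;  v_1 ≈ (0.4544, 0.4544, 0.7662)


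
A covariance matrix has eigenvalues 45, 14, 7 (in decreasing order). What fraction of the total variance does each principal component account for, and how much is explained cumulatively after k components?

Step 1 — total variance = trace(Sigma) = Σ λ_i = 45 + 14 + 7 = 66.

Step 2 — fraction explained by component i = λ_i / Σ λ:
  PC1: 45/66 = 0.6818
  PC2: 14/66 = 0.2121
  PC3: 7/66 = 0.1061

Step 3 — cumulative fraction after k components = (λ_1 + ... + λ_k) / Σ λ:
  k = 1: 45/66 = 0.6818
  k = 2: (45 + 14)/66 = 59/66 = 0.8939
  k = 3: (45 + 14 + 7)/66 = 66/66 = 1

Summary (fraction, with percent):

explained: PC1 0.6818 (68.18%), PC2 0.2121 (21.21%), PC3 0.1061 (10.61%);  cumulative: 0.6818, 0.8939, 1


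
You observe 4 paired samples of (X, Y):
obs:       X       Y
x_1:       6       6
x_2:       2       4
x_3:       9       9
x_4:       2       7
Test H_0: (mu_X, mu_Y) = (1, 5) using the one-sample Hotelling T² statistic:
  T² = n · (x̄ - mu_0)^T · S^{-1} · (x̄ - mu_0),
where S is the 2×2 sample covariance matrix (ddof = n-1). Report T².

Step 1 — sample mean vector:
  mean(X) = (6 + 2 + 9 + 2) / 4 = 19/4 = 4.75
  mean(Y) = (6 + 4 + 9 + 7) / 4 = 26/4 = 6.5
  x̄ = (4.75, 6.5),  deviation x̄ - mu_0 = (4.75, 6.5) - (1, 5) = (3.75, 1.5).

Step 2 — sample covariance matrix, S[i,j] = (1/(n-1)) · Σ_k (x_{k,i} - mean_i) · (x_{k,j} - mean_j), divisor n-1 = 3:
  S[X,X] = ((1.25)·(1.25) + (-2.75)·(-2.75) + (4.25)·(4.25) + (-2.75)·(-2.75)) / 3 = 34.75/3 = 11.5833
  S[X,Y] = ((1.25)·(-0.5) + (-2.75)·(-2.5) + (4.25)·(2.5) + (-2.75)·(0.5)) / 3 = 15.5/3 = 5.1667
  S[Y,Y] = ((-0.5)·(-0.5) + (-2.5)·(-2.5) + (2.5)·(2.5) + (0.5)·(0.5)) / 3 = 13/3 = 4.3333
  S = [[11.5833, 5.1667],
 [5.1667, 4.3333]].

Step 3 — invert S. det(S) = 11.5833·4.3333 - (5.1667)² = 23.5.
  S^{-1} = (1/det) · [[d, -b], [-b, a]] = [[0.1844, -0.2199],
 [-0.2199, 0.4929]].

Step 4 — quadratic form (x̄ - mu_0)^T · S^{-1} · (x̄ - mu_0):
  S^{-1} · (x̄ - mu_0) = (0.3617, -0.0851),
  (x̄ - mu_0)^T · [...] = (3.75)·(0.3617) + (1.5)·(-0.0851) = 1.2287.

Step 5 — scale by n: T² = 4 · 1.2287 = 4.9149.

T² ≈ 4.9149


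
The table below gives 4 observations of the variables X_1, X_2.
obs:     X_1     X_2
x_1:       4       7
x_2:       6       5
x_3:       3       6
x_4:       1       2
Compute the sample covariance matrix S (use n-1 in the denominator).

Step 1 — column means:
  mean(X_1) = (4 + 6 + 3 + 1) / 4 = 14/4 = 3.5
  mean(X_2) = (7 + 5 + 6 + 2) / 4 = 20/4 = 5

Step 2 — sample covariance S[i,j] = (1/(n-1)) · Σ_k (x_{k,i} - mean_i) · (x_{k,j} - mean_j), with n-1 = 3.
  S[X_1,X_1] = ((0.5)·(0.5) + (2.5)·(2.5) + (-0.5)·(-0.5) + (-2.5)·(-2.5)) / 3 = 13/3 = 4.3333
  S[X_1,X_2] = ((0.5)·(2) + (2.5)·(0) + (-0.5)·(1) + (-2.5)·(-3)) / 3 = 8/3 = 2.6667
  S[X_2,X_2] = ((2)·(2) + (0)·(0) + (1)·(1) + (-3)·(-3)) / 3 = 14/3 = 4.6667

S is symmetric (S[j,i] = S[i,j]). Assembling:

S = [[4.3333, 2.6667],
 [2.6667, 4.6667]]


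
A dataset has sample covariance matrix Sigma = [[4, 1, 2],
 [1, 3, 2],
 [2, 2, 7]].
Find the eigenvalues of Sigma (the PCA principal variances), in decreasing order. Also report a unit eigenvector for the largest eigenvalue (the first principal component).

Step 1 — characteristic polynomial p(λ) = det(λI - Sigma) = λ³ - tr·λ² + c_1·λ - det, where tr = trace, c_1 = sum of the principal 2×2 minors, det = det(Sigma):
  tr = 4 + 3 + 7 = 14,
  c_1 = (4·3 - (1)²) + (4·7 - (2)²) + (3·7 - (2)²) = 11 + 24 + 17 = 52,
  det = 4·(3·7 - (2)²) - (1)·((1)·7 - (2)·(2)) + (2)·((1)·(2) - 3·(2)) = 4·(17) - (1)·(3) + (2)·(-4) = 57.
  So p(λ) = λ³ - 14λ² + 52λ - 57.
Step 2 — look for an integer root (rational root theorem: any rational root is an integer divisor of 57). Testing λ = 3:
  p(3) = 27 - 126 + 156 - 57 = 0  ✓
  Dividing out (λ - 3): p(λ) = (λ - 3)(λ² - 11λ + 19).
Step 3 — remaining eigenvalues from the quadratic λ² - 11λ + 19 = 0:
  Δ = 11² - 4·19 = 121 - 76 = 45,  λ = (11 ± √45)/2 = (11 ± 6.7082)/2 ≈ 8.8541 or 2.1459.
  Sorted: λ_1 = 8.8541,  λ_2 = 3,  λ_3 = 2.1459  (check: sum = 14 = tr ✓).

Step 4 — unit eigenvector for λ_1 ≈ 8.8541: v spans the null space of (Sigma - λ_1 I), whose rows are
  r_1 = (-4.8541, 1, 2),  r_2 = (1, -5.8541, 2),  r_3 = (2, 2, -1.8541).
  v is orthogonal to every row, so take v ∝ r_1 × r_2 = ((1)·(2) - (2)·(-5.8541), (2)·(1) - (-4.8541)·(2), (-4.8541)·(-5.8541) - (1)·(1)) ≈ (13.7082, 11.7082, 27.4164).
  Let u = (13.7082, 11.7082, 27.4164).
  ||u|| = √((13.7082)² + (11.7082)² + (27.4164)²) = √(1076.6563) ≈ 32.8124,  v_1 = u/||u|| ≈ (0.4178, 0.3568, 0.8355) (||v_1|| = 1).

λ_1 = 8.8541,  λ_2 = 3,  λ_3 = 2.1459;  v_1 ≈ (0.4178, 0.3568, 0.8355)


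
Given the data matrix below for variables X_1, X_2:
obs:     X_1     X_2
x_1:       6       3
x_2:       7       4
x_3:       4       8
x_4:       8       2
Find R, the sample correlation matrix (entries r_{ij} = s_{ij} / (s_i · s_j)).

Step 1 — column means:
  mean(X_1) = (6 + 7 + 4 + 8) / 4 = 25/4 = 6.25
  mean(X_2) = (3 + 4 + 8 + 2) / 4 = 17/4 = 4.25

Step 2 — sample variances and covariances s[i,j] = (1/(n-1)) · Σ_k (x_{k,i} - mean_i) · (x_{k,j} - mean_j), with n-1 = 3:
  s[X_1,X_1] = ((-0.25)·(-0.25) + (0.75)·(0.75) + (-2.25)·(-2.25) + (1.75)·(1.75)) / 3 = 8.75/3 = 2.9167
  s[X_1,X_2] = ((-0.25)·(-1.25) + (0.75)·(-0.25) + (-2.25)·(3.75) + (1.75)·(-2.25)) / 3 = -12.25/3 = -4.0833
  s[X_2,X_2] = ((-1.25)·(-1.25) + (-0.25)·(-0.25) + (3.75)·(3.75) + (-2.25)·(-2.25)) / 3 = 20.75/3 = 6.9167
  Sample standard deviations s_i = √(s[i,i]):
  s(X_1) = √(2.9167) = 1.7078
  s(X_2) = √(6.9167) = 2.63

Step 3 — r_{ij} = s_{ij} / (s_i · s_j):
  r[X_1,X_1] = 1 (diagonal).
  r[X_1,X_2] = -4.0833 / (1.7078 · 2.63) = -4.0833 / 4.4915 = -0.9091
  r[X_2,X_2] = 1 (diagonal).

R is symmetric with unit diagonal. Assembling:

R = [[1, -0.9091],
 [-0.9091, 1]]


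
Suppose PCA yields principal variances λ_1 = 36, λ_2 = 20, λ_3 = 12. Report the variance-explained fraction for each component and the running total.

Step 1 — total variance = trace(Sigma) = Σ λ_i = 36 + 20 + 12 = 68.

Step 2 — fraction explained by component i = λ_i / Σ λ:
  PC1: 36/68 = 0.5294
  PC2: 20/68 = 0.2941
  PC3: 12/68 = 0.1765

Step 3 — cumulative fraction after k components = (λ_1 + ... + λ_k) / Σ λ:
  k = 1: 36/68 = 0.5294
  k = 2: (36 + 20)/68 = 56/68 = 0.8235
  k = 3: (36 + 20 + 12)/68 = 68/68 = 1

Summary (fraction, with percent):

explained: PC1 0.5294 (52.94%), PC2 0.2941 (29.41%), PC3 0.1765 (17.65%);  cumulative: 0.5294, 0.8235, 1


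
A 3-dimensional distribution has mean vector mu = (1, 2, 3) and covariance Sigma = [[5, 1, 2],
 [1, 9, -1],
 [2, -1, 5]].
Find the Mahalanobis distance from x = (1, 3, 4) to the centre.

Step 1 — centre the observation: (x - mu) = (0, 1, 1).

Step 2 — invert Sigma (cofactor / det for 3×3, or solve directly):
  Sigma^{-1} = [[0.2514, -0.04, -0.1086],
 [-0.04, 0.12, 0.04],
 [-0.1086, 0.04, 0.2514]].

Step 3 — form the quadratic (x - mu)^T · Sigma^{-1} · (x - mu):
  Sigma^{-1} · (x - mu) = (-0.1486, 0.16, 0.2914).
  (x - mu)^T · [Sigma^{-1} · (x - mu)] = (0)·(-0.1486) + (1)·(0.16) + (1)·(0.2914) = 0.4514.

Step 4 — take square root: d = √(0.4514) ≈ 0.6719.

d(x, mu) = √(0.4514) ≈ 0.6719


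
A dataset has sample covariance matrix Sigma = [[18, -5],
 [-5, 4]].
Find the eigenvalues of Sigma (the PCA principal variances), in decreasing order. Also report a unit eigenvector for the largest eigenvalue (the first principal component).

Step 1 — characteristic polynomial of 2×2 Sigma:
  det(Sigma - λI) = λ² - trace · λ + det = 0.
  trace = 18 + 4 = 22, det = 18·4 - (-5)² = 47.
Step 2 — discriminant:
  Δ = trace² - 4·det = 484 - 188 = 296.
Step 3 — eigenvalues:
  λ = (trace ± √Δ)/2 = (22 ± 17.2047)/2,
  λ_1 = 19.6023,  λ_2 = 2.3977.

Step 4 — unit eigenvector for λ_1: solve (Sigma - λ_1 I)v = 0. First row:
  (18 - 19.6023)·v_x + (-5)·v_y = 0, i.e. (-1.6023)·v_x + (-5)·v_y = 0,
  so v ∝ (b, λ_1 - a) = (-5, 1.6023); multiply by -1 so the first entry is positive: u = (5, -1.6023).
  ||u|| = √((5)² + (-1.6023)²) = √(27.5674) ≈ 5.2505,
  v_1 = u/||u|| ≈ (0.9523, -0.3052) (||v_1|| = 1).

λ_1 = 19.6023,  λ_2 = 2.3977;  v_1 ≈ (0.9523, -0.3052)


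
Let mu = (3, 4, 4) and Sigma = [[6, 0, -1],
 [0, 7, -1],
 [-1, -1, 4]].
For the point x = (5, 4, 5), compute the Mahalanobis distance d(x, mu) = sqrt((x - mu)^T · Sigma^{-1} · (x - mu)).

Step 1 — centre the observation: (x - mu) = (2, 0, 1).

Step 2 — invert Sigma (cofactor / det for 3×3, or solve directly):
  Sigma^{-1} = [[0.1742, 0.0065, 0.0452],
 [0.0065, 0.1484, 0.0387],
 [0.0452, 0.0387, 0.271]].

Step 3 — form the quadratic (x - mu)^T · Sigma^{-1} · (x - mu):
  Sigma^{-1} · (x - mu) = (0.3935, 0.0516, 0.3613).
  (x - mu)^T · [Sigma^{-1} · (x - mu)] = (2)·(0.3935) + (0)·(0.0516) + (1)·(0.3613) = 1.1484.

Step 4 — take square root: d = √(1.1484) ≈ 1.0716.

d(x, mu) = √(1.1484) ≈ 1.0716


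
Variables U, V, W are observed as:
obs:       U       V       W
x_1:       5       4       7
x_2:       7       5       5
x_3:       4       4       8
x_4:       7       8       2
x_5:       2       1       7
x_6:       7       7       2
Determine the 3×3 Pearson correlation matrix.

Step 1 — column means:
  mean(U) = (5 + 7 + 4 + 7 + 2 + 7) / 6 = 32/6 = 5.3333
  mean(V) = (4 + 5 + 4 + 8 + 1 + 7) / 6 = 29/6 = 4.8333
  mean(W) = (7 + 5 + 8 + 2 + 7 + 2) / 6 = 31/6 = 5.1667

Step 2 — sample variances and covariances s[i,j] = (1/(n-1)) · Σ_k (x_{k,i} - mean_i) · (x_{k,j} - mean_j), with n-1 = 5:
  s[U,U] = ((-0.3333)·(-0.3333) + (1.6667)·(1.6667) + (-1.3333)·(-1.3333) + (1.6667)·(1.6667) + (-3.3333)·(-3.3333) + (1.6667)·(1.6667)) / 5 = 21.3333/5 = 4.2667
  s[U,V] = ((-0.3333)·(-0.8333) + (1.6667)·(0.1667) + (-1.3333)·(-0.8333) + (1.6667)·(3.1667) + (-3.3333)·(-3.8333) + (1.6667)·(2.1667)) / 5 = 23.3333/5 = 4.6667
  s[U,W] = ((-0.3333)·(1.8333) + (1.6667)·(-0.1667) + (-1.3333)·(2.8333) + (1.6667)·(-3.1667) + (-3.3333)·(1.8333) + (1.6667)·(-3.1667)) / 5 = -21.3333/5 = -4.2667
  s[V,V] = ((-0.8333)·(-0.8333) + (0.1667)·(0.1667) + (-0.8333)·(-0.8333) + (3.1667)·(3.1667) + (-3.8333)·(-3.8333) + (2.1667)·(2.1667)) / 5 = 30.8333/5 = 6.1667
  s[V,W] = ((-0.8333)·(1.8333) + (0.1667)·(-0.1667) + (-0.8333)·(2.8333) + (3.1667)·(-3.1667) + (-3.8333)·(1.8333) + (2.1667)·(-3.1667)) / 5 = -27.8333/5 = -5.5667
  s[W,W] = ((1.8333)·(1.8333) + (-0.1667)·(-0.1667) + (2.8333)·(2.8333) + (-3.1667)·(-3.1667) + (1.8333)·(1.8333) + (-3.1667)·(-3.1667)) / 5 = 34.8333/5 = 6.9667
  Sample standard deviations s_i = √(s[i,i]):
  s(U) = √(4.2667) = 2.0656
  s(V) = √(6.1667) = 2.4833
  s(W) = √(6.9667) = 2.6394

Step 3 — r_{ij} = s_{ij} / (s_i · s_j):
  r[U,U] = 1 (diagonal).
  r[U,V] = 4.6667 / (2.0656 · 2.4833) = 4.6667 / 5.1294 = 0.9098
  r[U,W] = -4.2667 / (2.0656 · 2.6394) = -4.2667 / 5.452 = -0.7826
  r[V,V] = 1 (diagonal).
  r[V,W] = -5.5667 / (2.4833 · 2.6394) = -5.5667 / 6.5545 = -0.8493
  r[W,W] = 1 (diagonal).

R is symmetric with unit diagonal. Assembling:

R = [[1, 0.9098, -0.7826],
 [0.9098, 1, -0.8493],
 [-0.7826, -0.8493, 1]]


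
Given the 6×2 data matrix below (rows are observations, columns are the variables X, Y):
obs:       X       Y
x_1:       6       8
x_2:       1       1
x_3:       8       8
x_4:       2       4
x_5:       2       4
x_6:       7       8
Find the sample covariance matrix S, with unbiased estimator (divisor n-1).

Step 1 — column means:
  mean(X) = (6 + 1 + 8 + 2 + 2 + 7) / 6 = 26/6 = 4.3333
  mean(Y) = (8 + 1 + 8 + 4 + 4 + 8) / 6 = 33/6 = 5.5

Step 2 — sample covariance S[i,j] = (1/(n-1)) · Σ_k (x_{k,i} - mean_i) · (x_{k,j} - mean_j), with n-1 = 5.
  S[X,X] = ((1.6667)·(1.6667) + (-3.3333)·(-3.3333) + (3.6667)·(3.6667) + (-2.3333)·(-2.3333) + (-2.3333)·(-2.3333) + (2.6667)·(2.6667)) / 5 = 45.3333/5 = 9.0667
  S[X,Y] = ((1.6667)·(2.5) + (-3.3333)·(-4.5) + (3.6667)·(2.5) + (-2.3333)·(-1.5) + (-2.3333)·(-1.5) + (2.6667)·(2.5)) / 5 = 42/5 = 8.4
  S[Y,Y] = ((2.5)·(2.5) + (-4.5)·(-4.5) + (2.5)·(2.5) + (-1.5)·(-1.5) + (-1.5)·(-1.5) + (2.5)·(2.5)) / 5 = 43.5/5 = 8.7

S is symmetric (S[j,i] = S[i,j]). Assembling:

S = [[9.0667, 8.4],
 [8.4, 8.7]]


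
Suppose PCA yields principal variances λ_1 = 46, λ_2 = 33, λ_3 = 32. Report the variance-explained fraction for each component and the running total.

Step 1 — total variance = trace(Sigma) = Σ λ_i = 46 + 33 + 32 = 111.

Step 2 — fraction explained by component i = λ_i / Σ λ:
  PC1: 46/111 = 0.4144
  PC2: 33/111 = 0.2973
  PC3: 32/111 = 0.2883

Step 3 — cumulative fraction after k components = (λ_1 + ... + λ_k) / Σ λ:
  k = 1: 46/111 = 0.4144
  k = 2: (46 + 33)/111 = 79/111 = 0.7117
  k = 3: (46 + 33 + 32)/111 = 111/111 = 1

Summary (fraction, with percent):

explained: PC1 0.4144 (41.44%), PC2 0.2973 (29.73%), PC3 0.2883 (28.83%);  cumulative: 0.4144, 0.7117, 1


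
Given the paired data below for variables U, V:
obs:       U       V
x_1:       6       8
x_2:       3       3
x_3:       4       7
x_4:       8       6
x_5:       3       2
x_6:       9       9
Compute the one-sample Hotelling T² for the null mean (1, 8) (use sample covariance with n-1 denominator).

Step 1 — sample mean vector:
  mean(U) = (6 + 3 + 4 + 8 + 3 + 9) / 6 = 33/6 = 5.5
  mean(V) = (8 + 3 + 7 + 6 + 2 + 9) / 6 = 35/6 = 5.8333
  x̄ = (5.5, 5.8333),  deviation x̄ - mu_0 = (5.5, 5.8333) - (1, 8) = (4.5, -2.1667).

Step 2 — sample covariance matrix, S[i,j] = (1/(n-1)) · Σ_k (x_{k,i} - mean_i) · (x_{k,j} - mean_j), divisor n-1 = 5:
  S[U,U] = ((0.5)·(0.5) + (-2.5)·(-2.5) + (-1.5)·(-1.5) + (2.5)·(2.5) + (-2.5)·(-2.5) + (3.5)·(3.5)) / 5 = 33.5/5 = 6.7
  S[U,V] = ((0.5)·(2.1667) + (-2.5)·(-2.8333) + (-1.5)·(1.1667) + (2.5)·(0.1667) + (-2.5)·(-3.8333) + (3.5)·(3.1667)) / 5 = 27.5/5 = 5.5
  S[V,V] = ((2.1667)·(2.1667) + (-2.8333)·(-2.8333) + (1.1667)·(1.1667) + (0.1667)·(0.1667) + (-3.8333)·(-3.8333) + (3.1667)·(3.1667)) / 5 = 38.8333/5 = 7.7667
  S = [[6.7, 5.5],
 [5.5, 7.7667]].

Step 3 — invert S. det(S) = 6.7·7.7667 - (5.5)² = 21.7867.
  S^{-1} = (1/det) · [[d, -b], [-b, a]] = [[0.3565, -0.2524],
 [-0.2524, 0.3075]].

Step 4 — quadratic form (x̄ - mu_0)^T · S^{-1} · (x̄ - mu_0):
  S^{-1} · (x̄ - mu_0) = (2.1512, -1.8023),
  (x̄ - mu_0)^T · [...] = (4.5)·(2.1512) + (-2.1667)·(-1.8023) = 13.5853.

Step 5 — scale by n: T² = 6 · 13.5853 = 81.5116.

T² ≈ 81.5116


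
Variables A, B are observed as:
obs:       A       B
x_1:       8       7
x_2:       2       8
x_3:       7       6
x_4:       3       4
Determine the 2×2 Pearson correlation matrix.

Step 1 — column means:
  mean(A) = (8 + 2 + 7 + 3) / 4 = 20/4 = 5
  mean(B) = (7 + 8 + 6 + 4) / 4 = 25/4 = 6.25

Step 2 — sample variances and covariances s[i,j] = (1/(n-1)) · Σ_k (x_{k,i} - mean_i) · (x_{k,j} - mean_j), with n-1 = 3:
  s[A,A] = ((3)·(3) + (-3)·(-3) + (2)·(2) + (-2)·(-2)) / 3 = 26/3 = 8.6667
  s[A,B] = ((3)·(0.75) + (-3)·(1.75) + (2)·(-0.25) + (-2)·(-2.25)) / 3 = 1/3 = 0.3333
  s[B,B] = ((0.75)·(0.75) + (1.75)·(1.75) + (-0.25)·(-0.25) + (-2.25)·(-2.25)) / 3 = 8.75/3 = 2.9167
  Sample standard deviations s_i = √(s[i,i]):
  s(A) = √(8.6667) = 2.9439
  s(B) = √(2.9167) = 1.7078

Step 3 — r_{ij} = s_{ij} / (s_i · s_j):
  r[A,A] = 1 (diagonal).
  r[A,B] = 0.3333 / (2.9439 · 1.7078) = 0.3333 / 5.0277 = 0.0663
  r[B,B] = 1 (diagonal).

R is symmetric with unit diagonal. Assembling:

R = [[1, 0.0663],
 [0.0663, 1]]


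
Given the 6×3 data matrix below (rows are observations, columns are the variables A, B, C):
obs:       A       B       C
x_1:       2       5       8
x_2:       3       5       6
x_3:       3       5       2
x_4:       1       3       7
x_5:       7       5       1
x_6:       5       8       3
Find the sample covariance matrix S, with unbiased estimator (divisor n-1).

Step 1 — column means:
  mean(A) = (2 + 3 + 3 + 1 + 7 + 5) / 6 = 21/6 = 3.5
  mean(B) = (5 + 5 + 5 + 3 + 5 + 8) / 6 = 31/6 = 5.1667
  mean(C) = (8 + 6 + 2 + 7 + 1 + 3) / 6 = 27/6 = 4.5

Step 2 — sample covariance S[i,j] = (1/(n-1)) · Σ_k (x_{k,i} - mean_i) · (x_{k,j} - mean_j), with n-1 = 5.
  S[A,A] = ((-1.5)·(-1.5) + (-0.5)·(-0.5) + (-0.5)·(-0.5) + (-2.5)·(-2.5) + (3.5)·(3.5) + (1.5)·(1.5)) / 5 = 23.5/5 = 4.7
  S[A,B] = ((-1.5)·(-0.1667) + (-0.5)·(-0.1667) + (-0.5)·(-0.1667) + (-2.5)·(-2.1667) + (3.5)·(-0.1667) + (1.5)·(2.8333)) / 5 = 9.5/5 = 1.9
  S[A,C] = ((-1.5)·(3.5) + (-0.5)·(1.5) + (-0.5)·(-2.5) + (-2.5)·(2.5) + (3.5)·(-3.5) + (1.5)·(-1.5)) / 5 = -25.5/5 = -5.1
  S[B,B] = ((-0.1667)·(-0.1667) + (-0.1667)·(-0.1667) + (-0.1667)·(-0.1667) + (-2.1667)·(-2.1667) + (-0.1667)·(-0.1667) + (2.8333)·(2.8333)) / 5 = 12.8333/5 = 2.5667
  S[B,C] = ((-0.1667)·(3.5) + (-0.1667)·(1.5) + (-0.1667)·(-2.5) + (-2.1667)·(2.5) + (-0.1667)·(-3.5) + (2.8333)·(-1.5)) / 5 = -9.5/5 = -1.9
  S[C,C] = ((3.5)·(3.5) + (1.5)·(1.5) + (-2.5)·(-2.5) + (2.5)·(2.5) + (-3.5)·(-3.5) + (-1.5)·(-1.5)) / 5 = 41.5/5 = 8.3

S is symmetric (S[j,i] = S[i,j]). Assembling:

S = [[4.7, 1.9, -5.1],
 [1.9, 2.5667, -1.9],
 [-5.1, -1.9, 8.3]]


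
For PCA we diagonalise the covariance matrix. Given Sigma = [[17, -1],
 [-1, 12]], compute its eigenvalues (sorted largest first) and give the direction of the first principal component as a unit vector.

Step 1 — characteristic polynomial of 2×2 Sigma:
  det(Sigma - λI) = λ² - trace · λ + det = 0.
  trace = 17 + 12 = 29, det = 17·12 - (-1)² = 203.
Step 2 — discriminant:
  Δ = trace² - 4·det = 841 - 812 = 29.
Step 3 — eigenvalues:
  λ = (trace ± √Δ)/2 = (29 ± 5.3852)/2,
  λ_1 = 17.1926,  λ_2 = 11.8074.

Step 4 — unit eigenvector for λ_1: solve (Sigma - λ_1 I)v = 0. First row:
  (17 - 17.1926)·v_x + (-1)·v_y = 0, i.e. (-0.1926)·v_x + (-1)·v_y = 0,
  so v ∝ (b, λ_1 - a) = (-1, 0.1926); multiply by -1 so the first entry is positive: u = (1, -0.1926).
  ||u|| = √((1)² + (-0.1926)²) = √(1.0371) ≈ 1.0184,
  v_1 = u/||u|| ≈ (0.982, -0.1891) (||v_1|| = 1).

λ_1 = 17.1926,  λ_2 = 11.8074;  v_1 ≈ (0.982, -0.1891)


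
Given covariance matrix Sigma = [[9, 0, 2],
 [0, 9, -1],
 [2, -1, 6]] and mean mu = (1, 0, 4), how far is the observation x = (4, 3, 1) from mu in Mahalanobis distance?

Step 1 — centre the observation: (x - mu) = (3, 3, -3).

Step 2 — invert Sigma (cofactor / det for 3×3, or solve directly):
  Sigma^{-1} = [[0.1202, -0.0045, -0.0408],
 [-0.0045, 0.1134, 0.0204],
 [-0.0408, 0.0204, 0.1837]].

Step 3 — form the quadratic (x - mu)^T · Sigma^{-1} · (x - mu):
  Sigma^{-1} · (x - mu) = (0.4694, 0.2653, -0.6122).
  (x - mu)^T · [Sigma^{-1} · (x - mu)] = (3)·(0.4694) + (3)·(0.2653) + (-3)·(-0.6122) = 4.0408.

Step 4 — take square root: d = √(4.0408) ≈ 2.0102.

d(x, mu) = √(4.0408) ≈ 2.0102


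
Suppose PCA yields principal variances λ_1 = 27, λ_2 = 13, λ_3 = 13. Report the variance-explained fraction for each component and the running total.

Step 1 — total variance = trace(Sigma) = Σ λ_i = 27 + 13 + 13 = 53.

Step 2 — fraction explained by component i = λ_i / Σ λ:
  PC1: 27/53 = 0.5094
  PC2: 13/53 = 0.2453
  PC3: 13/53 = 0.2453

Step 3 — cumulative fraction after k components = (λ_1 + ... + λ_k) / Σ λ:
  k = 1: 27/53 = 0.5094
  k = 2: (27 + 13)/53 = 40/53 = 0.7547
  k = 3: (27 + 13 + 13)/53 = 53/53 = 1

Summary (fraction, with percent):

explained: PC1 0.5094 (50.94%), PC2 0.2453 (24.53%), PC3 0.2453 (24.53%);  cumulative: 0.5094, 0.7547, 1
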